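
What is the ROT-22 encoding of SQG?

S(18): 18+22=40≡14 → O
Q(16): 16+22=38≡12 → M
G(6): 6+22=28≡2 → C

OMC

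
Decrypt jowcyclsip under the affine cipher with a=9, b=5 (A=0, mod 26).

mbzrfrsnje

The inverse of 9 mod 26 is 3, since 9·3=27≡1. Apply D(y)=3·(y−5) mod 26:
j(9): 3·(9−5)=12 → m
o(14): 3·(14−5)=27≡1 → b
w(22): 3·(22−5)=51≡25 → z
c(2): 3·(2−5)=-9≡17 → r
y(24): 3·(24−5)=57≡5 → f
c(2): 3·(2−5)=-9≡17 → r
l(11): 3·(11−5)=18 → s
s(18): 3·(18−5)=39≡13 → n
i(8): 3·(8−5)=9 → j
p(15): 3·(15−5)=30≡4 → e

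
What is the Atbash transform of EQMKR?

E(4) → V(21)
Q(16) → J(9)
M(12) → N(13)
K(10) → P(15)
R(17) → I(8)

VJNPI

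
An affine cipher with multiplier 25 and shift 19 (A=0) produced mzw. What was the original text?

The inverse of 25 mod 26 is 25, since 25·25=625≡1. Apply D(y)=25·(y−19) mod 26:
m(12): 25·(12−19)=-175≡7 → h
z(25): 25·(25−19)=150≡20 → u
w(22): 25·(22−19)=75≡23 → x

hux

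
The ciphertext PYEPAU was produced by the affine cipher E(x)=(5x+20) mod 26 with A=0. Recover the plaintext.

The inverse of 5 mod 26 is 21, since 5·21=105≡1. Apply D(y)=21·(y−20) mod 26:
P(15): 21·(15−20)=-105≡25 → Z
Y(24): 21·(24−20)=84≡6 → G
E(4): 21·(4−20)=-336≡2 → C
P(15): 21·(15−20)=-105≡25 → Z
A(0): 21·(0−20)=-420≡22 → W
U(20): 21·(20−20)=0 → A

ZGCZWA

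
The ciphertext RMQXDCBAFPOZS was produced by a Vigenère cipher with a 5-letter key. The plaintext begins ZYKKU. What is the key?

Subtract each crib letter from the matching ciphertext letter (mod 26):
R(17)−Z(25)=-8≡18 → S
M(12)−Y(24)=-12≡14 → O
Q(16)−K(10)=6 → G
X(23)−K(10)=13 → N
D(3)−U(20)=-17≡9 → J

SOGNJ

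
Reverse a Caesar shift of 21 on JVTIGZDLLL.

OAYNLEIQQQ

J(9): 9−21=-12≡14 → O
V(21): 21−21=0 → A
T(19): 19−21=-2≡24 → Y
I(8): 8−21=-13≡13 → N
G(6): 6−21=-15≡11 → L
Z(25): 25−21=4 → E
D(3): 3−21=-18≡8 → I
L(11): 11−21=-10≡16 → Q
L(11): 11−21=-10≡16 → Q
L(11): 11−21=-10≡16 → Q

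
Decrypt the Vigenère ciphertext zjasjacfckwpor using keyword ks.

prqazisnssmxez

Repeat the key across the ciphertext: ksksksksksksks
z(25)−k(10): 15 → p
j(9)−s(18): -9≡17 → r
a(0)−k(10): -10≡16 → q
s(18)−s(18): 0 → a
j(9)−k(10): -1≡25 → z
a(0)−s(18): -18≡8 → i
c(2)−k(10): -8≡18 → s
f(5)−s(18): -13≡13 → n
c(2)−k(10): -8≡18 → s
k(10)−s(18): -8≡18 → s
w(22)−k(10): 12 → m
p(15)−s(18): -3≡23 → x
o(14)−k(10): 4 → e
r(17)−s(18): -1≡25 → z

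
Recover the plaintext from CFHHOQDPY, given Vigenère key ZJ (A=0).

Repeat the key across the ciphertext: ZJZJZJZJZ
C(2)−Z(25): -23≡3 → D
F(5)−J(9): -4≡22 → W
H(7)−Z(25): -18≡8 → I
H(7)−J(9): -2≡24 → Y
O(14)−Z(25): -11≡15 → P
Q(16)−J(9): 7 → H
D(3)−Z(25): -22≡4 → E
P(15)−J(9): 6 → G
Y(24)−Z(25): -1≡25 → Z

DWIYPHEGZ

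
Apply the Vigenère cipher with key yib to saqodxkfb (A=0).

qirmlyinc

Repeat the key across the message: yibyibyib
s(18)+y(24): 42≡16 → q
a(0)+i(8): 8 → i
q(16)+b(1): 17 → r
o(14)+y(24): 38≡12 → m
d(3)+i(8): 11 → l
x(23)+b(1): 24 → y
k(10)+y(24): 34≡8 → i
f(5)+i(8): 13 → n
b(1)+b(1): 2 → c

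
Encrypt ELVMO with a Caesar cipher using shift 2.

GNXOQ

E(4): 4+2=6 → G
L(11): 11+2=13 → N
V(21): 21+2=23 → X
M(12): 12+2=14 → O
O(14): 14+2=16 → Q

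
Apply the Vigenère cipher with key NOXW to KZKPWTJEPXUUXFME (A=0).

XNHLJHGACLRQKTJA

Repeat the key across the message: NOXWNOXWNOXWNOXW
K(10)+N(13): 23 → X
Z(25)+O(14): 39≡13 → N
K(10)+X(23): 33≡7 → H
P(15)+W(22): 37≡11 → L
W(22)+N(13): 35≡9 → J
T(19)+O(14): 33≡7 → H
J(9)+X(23): 32≡6 → G
E(4)+W(22): 26≡0 → A
P(15)+N(13): 28≡2 → C
X(23)+O(14): 37≡11 → L
U(20)+X(23): 43≡17 → R
U(20)+W(22): 42≡16 → Q
X(23)+N(13): 36≡10 → K
F(5)+O(14): 19 → T
M(12)+X(23): 35≡9 → J
E(4)+W(22): 26≡0 → A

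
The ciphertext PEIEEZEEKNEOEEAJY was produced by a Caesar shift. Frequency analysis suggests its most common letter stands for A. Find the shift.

The most frequent ciphertext letter is E (appears 8 times).
E is position 4; A is position 0.
Shift = 4.

4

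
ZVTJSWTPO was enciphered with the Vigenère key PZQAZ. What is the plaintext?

KWDJTHUZO

Repeat the key across the ciphertext: PZQAZPZQA
Z(25)−P(15): 10 → K
V(21)−Z(25): -4≡22 → W
T(19)−Q(16): 3 → D
J(9)−A(0): 9 → J
S(18)−Z(25): -7≡19 → T
W(22)−P(15): 7 → H
T(19)−Z(25): -6≡20 → U
P(15)−Q(16): -1≡25 → Z
O(14)−A(0): 14 → O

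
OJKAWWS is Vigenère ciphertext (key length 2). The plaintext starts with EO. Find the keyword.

Subtract each crib letter from the matching ciphertext letter (mod 26):
O(14)−E(4)=10 → K
J(9)−O(14)=-5≡21 → V

KV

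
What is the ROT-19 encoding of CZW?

C(2): 2+19=21 → V
Z(25): 25+19=44≡18 → S
W(22): 22+19=41≡15 → P

VSP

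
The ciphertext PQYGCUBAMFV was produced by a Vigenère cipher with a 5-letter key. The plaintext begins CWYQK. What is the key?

Subtract each crib letter from the matching ciphertext letter (mod 26):
P(15)−C(2)=13 → N
Q(16)−W(22)=-6≡20 → U
Y(24)−Y(24)=0 → A
G(6)−Q(16)=-10≡16 → Q
C(2)−K(10)=-8≡18 → S

NUAQS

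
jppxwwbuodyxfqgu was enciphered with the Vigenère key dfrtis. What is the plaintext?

gkyeoeypxkqfclpb

Repeat the key across the ciphertext: dfrtisdfrtisdfrt
j(9)−d(3): 6 → g
p(15)−f(5): 10 → k
p(15)−r(17): -2≡24 → y
x(23)−t(19): 4 → e
w(22)−i(8): 14 → o
w(22)−s(18): 4 → e
b(1)−d(3): -2≡24 → y
u(20)−f(5): 15 → p
o(14)−r(17): -3≡23 → x
d(3)−t(19): -16≡10 → k
y(24)−i(8): 16 → q
x(23)−s(18): 5 → f
f(5)−d(3): 2 → c
q(16)−f(5): 11 → l
g(6)−r(17): -11≡15 → p
u(20)−t(19): 1 → b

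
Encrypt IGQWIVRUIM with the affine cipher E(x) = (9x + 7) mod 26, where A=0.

I(8): 9·8+7=79≡1 → B
G(6): 9·6+7=61≡9 → J
Q(16): 9·16+7=151≡21 → V
W(22): 9·22+7=205≡23 → X
I(8): 9·8+7=79≡1 → B
V(21): 9·21+7=196≡14 → O
R(17): 9·17+7=160≡4 → E
U(20): 9·20+7=187≡5 → F
I(8): 9·8+7=79≡1 → B
M(12): 9·12+7=115≡11 → L

BJVXBOEFBL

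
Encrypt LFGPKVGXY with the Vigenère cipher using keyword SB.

Repeat the key across the message: SBSBSBSBS
L(11)+S(18): 29≡3 → D
F(5)+B(1): 6 → G
G(6)+S(18): 24 → Y
P(15)+B(1): 16 → Q
K(10)+S(18): 28≡2 → C
V(21)+B(1): 22 → W
G(6)+S(18): 24 → Y
X(23)+B(1): 24 → Y
Y(24)+S(18): 42≡16 → Q

DGYQCWYYQ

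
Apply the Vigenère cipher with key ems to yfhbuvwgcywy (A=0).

Repeat the key across the message: emsemsemsems
y(24)+e(4): 28≡2 → c
f(5)+m(12): 17 → r
h(7)+s(18): 25 → z
b(1)+e(4): 5 → f
u(20)+m(12): 32≡6 → g
v(21)+s(18): 39≡13 → n
w(22)+e(4): 26≡0 → a
g(6)+m(12): 18 → s
c(2)+s(18): 20 → u
y(24)+e(4): 28≡2 → c
w(22)+m(12): 34≡8 → i
y(24)+s(18): 42≡16 → q

crzfgnasuciq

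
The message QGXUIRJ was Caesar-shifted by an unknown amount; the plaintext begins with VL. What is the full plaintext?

VLCZNWO

From the crib: Q(16)−V(21)=-5≡21, so the shift is 21.
Subtract 21 from each ciphertext letter:
Q(16): 16−21=-5≡21 → V
G(6): 6−21=-15≡11 → L
X(23): 23−21=2 → C
U(20): 20−21=-1≡25 → Z
I(8): 8−21=-13≡13 → N
R(17): 17−21=-4≡22 → W
J(9): 9−21=-12≡14 → O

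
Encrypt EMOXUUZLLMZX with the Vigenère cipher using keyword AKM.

Repeat the key across the message: AKMAKMAKMAKM
E(4)+A(0): 4 → E
M(12)+K(10): 22 → W
O(14)+M(12): 26≡0 → A
X(23)+A(0): 23 → X
U(20)+K(10): 30≡4 → E
U(20)+M(12): 32≡6 → G
Z(25)+A(0): 25 → Z
L(11)+K(10): 21 → V
L(11)+M(12): 23 → X
M(12)+A(0): 12 → M
Z(25)+K(10): 35≡9 → J
X(23)+M(12): 35≡9 → J

EWAXEGZVXMJJ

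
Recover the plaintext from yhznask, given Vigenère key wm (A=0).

Repeat the key across the ciphertext: wmwmwmw
y(24)−w(22): 2 → c
h(7)−m(12): -5≡21 → v
z(25)−w(22): 3 → d
n(13)−m(12): 1 → b
a(0)−w(22): -22≡4 → e
s(18)−m(12): 6 → g
k(10)−w(22): -12≡14 → o

cvdbego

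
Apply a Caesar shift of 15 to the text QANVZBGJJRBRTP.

FPCKOQVYYGQGIE

Q(16): 16+15=31≡5 → F
A(0): 0+15=15 → P
N(13): 13+15=28≡2 → C
V(21): 21+15=36≡10 → K
Z(25): 25+15=40≡14 → O
B(1): 1+15=16 → Q
G(6): 6+15=21 → V
J(9): 9+15=24 → Y
J(9): 9+15=24 → Y
R(17): 17+15=32≡6 → G
B(1): 1+15=16 → Q
R(17): 17+15=32≡6 → G
T(19): 19+15=34≡8 → I
P(15): 15+15=30≡4 → E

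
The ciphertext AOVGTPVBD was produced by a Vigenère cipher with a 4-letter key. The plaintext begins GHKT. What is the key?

Subtract each crib letter from the matching ciphertext letter (mod 26):
A(0)−G(6)=-6≡20 → U
O(14)−H(7)=7 → H
V(21)−K(10)=11 → L
G(6)−T(19)=-13≡13 → N

UHLN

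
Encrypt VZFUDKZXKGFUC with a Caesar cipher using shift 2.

V(21): 21+2=23 → X
Z(25): 25+2=27≡1 → B
F(5): 5+2=7 → H
U(20): 20+2=22 → W
D(3): 3+2=5 → F
K(10): 10+2=12 → M
Z(25): 25+2=27≡1 → B
X(23): 23+2=25 → Z
K(10): 10+2=12 → M
G(6): 6+2=8 → I
F(5): 5+2=7 → H
U(20): 20+2=22 → W
C(2): 2+2=4 → E

XBHWFMBZMIHWE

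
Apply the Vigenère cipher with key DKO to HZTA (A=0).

Repeat the key across the message: DKOD
H(7)+D(3): 10 → K
Z(25)+K(10): 35≡9 → J
T(19)+O(14): 33≡7 → H
A(0)+D(3): 3 → D

KJHD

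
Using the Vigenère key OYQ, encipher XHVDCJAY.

LFLRAZOW

Repeat the key across the message: OYQOYQOY
X(23)+O(14): 37≡11 → L
H(7)+Y(24): 31≡5 → F
V(21)+Q(16): 37≡11 → L
D(3)+O(14): 17 → R
C(2)+Y(24): 26≡0 → A
J(9)+Q(16): 25 → Z
A(0)+O(14): 14 → O
Y(24)+Y(24): 48≡22 → W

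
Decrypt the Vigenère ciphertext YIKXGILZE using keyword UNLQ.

EVZHMVAJK

Repeat the key across the ciphertext: UNLQUNLQU
Y(24)−U(20): 4 → E
I(8)−N(13): -5≡21 → V
K(10)−L(11): -1≡25 → Z
X(23)−Q(16): 7 → H
G(6)−U(20): -14≡12 → M
I(8)−N(13): -5≡21 → V
L(11)−L(11): 0 → A
Z(25)−Q(16): 9 → J
E(4)−U(20): -16≡10 → K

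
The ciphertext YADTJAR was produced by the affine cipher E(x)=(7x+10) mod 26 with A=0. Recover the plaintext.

The inverse of 7 mod 26 is 15, since 7·15=105≡1. Apply D(y)=15·(y−10) mod 26:
Y(24): 15·(24−10)=210≡2 → C
A(0): 15·(0−10)=-150≡6 → G
D(3): 15·(3−10)=-105≡25 → Z
T(19): 15·(19−10)=135≡5 → F
J(9): 15·(9−10)=-15≡11 → L
A(0): 15·(0−10)=-150≡6 → G
R(17): 15·(17−10)=105≡1 → B

CGZFLGB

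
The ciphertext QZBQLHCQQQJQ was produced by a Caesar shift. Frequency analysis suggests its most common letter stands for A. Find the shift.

The most frequent ciphertext letter is Q (appears 6 times).
Q is position 16; A is position 0.
Shift = 16.

16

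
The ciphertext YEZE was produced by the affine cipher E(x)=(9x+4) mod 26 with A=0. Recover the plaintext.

The inverse of 9 mod 26 is 3, since 9·3=27≡1. Apply D(y)=3·(y−4) mod 26:
Y(24): 3·(24−4)=60≡8 → I
E(4): 3·(4−4)=0 → A
Z(25): 3·(25−4)=63≡11 → L
E(4): 3·(4−4)=0 → A

IALA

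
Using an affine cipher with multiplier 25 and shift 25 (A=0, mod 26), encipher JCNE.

J(9): 25·9+25=250≡16 → Q
C(2): 25·2+25=75≡23 → X
N(13): 25·13+25=350≡12 → M
E(4): 25·4+25=125≡21 → V

QXMV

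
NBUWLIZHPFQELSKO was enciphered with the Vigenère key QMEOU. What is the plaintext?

XPQIRSNDBLASHEQY

Repeat the key across the ciphertext: QMEOUQMEOUQMEOUQ
N(13)−Q(16): -3≡23 → X
B(1)−M(12): -11≡15 → P
U(20)−E(4): 16 → Q
W(22)−O(14): 8 → I
L(11)−U(20): -9≡17 → R
I(8)−Q(16): -8≡18 → S
Z(25)−M(12): 13 → N
H(7)−E(4): 3 → D
P(15)−O(14): 1 → B
F(5)−U(20): -15≡11 → L
Q(16)−Q(16): 0 → A
E(4)−M(12): -8≡18 → S
L(11)−E(4): 7 → H
S(18)−O(14): 4 → E
K(10)−U(20): -10≡16 → Q
O(14)−Q(16): -2≡24 → Y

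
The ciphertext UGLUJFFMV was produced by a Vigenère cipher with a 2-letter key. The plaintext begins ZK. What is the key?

VW

Subtract each crib letter from the matching ciphertext letter (mod 26):
U(20)−Z(25)=-5≡21 → V
G(6)−K(10)=-4≡22 → W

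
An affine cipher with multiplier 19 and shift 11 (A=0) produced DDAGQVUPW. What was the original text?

The inverse of 19 mod 26 is 11, since 19·11=209≡1. Apply D(y)=11·(y−11) mod 26:
D(3): 11·(3−11)=-88≡16 → Q
D(3): 11·(3−11)=-88≡16 → Q
A(0): 11·(0−11)=-121≡9 → J
G(6): 11·(6−11)=-55≡23 → X
Q(16): 11·(16−11)=55≡3 → D
V(21): 11·(21−11)=110≡6 → G
U(20): 11·(20−11)=99≡21 → V
P(15): 11·(15−11)=44≡18 → S
W(22): 11·(22−11)=121≡17 → R

QQJXDGVSR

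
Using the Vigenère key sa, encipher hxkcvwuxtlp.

zxccnwmxllh

Repeat the key across the message: sasasasasas
h(7)+s(18): 25 → z
x(23)+a(0): 23 → x
k(10)+s(18): 28≡2 → c
c(2)+a(0): 2 → c
v(21)+s(18): 39≡13 → n
w(22)+a(0): 22 → w
u(20)+s(18): 38≡12 → m
x(23)+a(0): 23 → x
t(19)+s(18): 37≡11 → l
l(11)+a(0): 11 → l
p(15)+s(18): 33≡7 → h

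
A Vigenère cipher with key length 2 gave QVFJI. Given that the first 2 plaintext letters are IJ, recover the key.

Subtract each crib letter from the matching ciphertext letter (mod 26):
Q(16)−I(8)=8 → I
V(21)−J(9)=12 → M

IM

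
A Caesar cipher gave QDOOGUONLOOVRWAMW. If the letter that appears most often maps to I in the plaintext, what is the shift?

6

The most frequent ciphertext letter is O (appears 5 times).
O is position 14; I is position 8.
Shift = 6.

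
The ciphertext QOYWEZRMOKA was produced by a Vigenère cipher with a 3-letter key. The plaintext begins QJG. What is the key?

AFS

Subtract each crib letter from the matching ciphertext letter (mod 26):
Q(16)−Q(16)=0 → A
O(14)−J(9)=5 → F
Y(24)−G(6)=18 → S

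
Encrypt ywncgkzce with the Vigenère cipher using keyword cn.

ajppixbpg

Repeat the key across the message: cncncncnc
y(24)+c(2): 26≡0 → a
w(22)+n(13): 35≡9 → j
n(13)+c(2): 15 → p
c(2)+n(13): 15 → p
g(6)+c(2): 8 → i
k(10)+n(13): 23 → x
z(25)+c(2): 27≡1 → b
c(2)+n(13): 15 → p
e(4)+c(2): 6 → g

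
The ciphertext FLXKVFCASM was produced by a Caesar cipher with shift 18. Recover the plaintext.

NTFSDNKIAU

F(5): 5−18=-13≡13 → N
L(11): 11−18=-7≡19 → T
X(23): 23−18=5 → F
K(10): 10−18=-8≡18 → S
V(21): 21−18=3 → D
F(5): 5−18=-13≡13 → N
C(2): 2−18=-16≡10 → K
A(0): 0−18=-18≡8 → I
S(18): 18−18=0 → A
M(12): 12−18=-6≡20 → U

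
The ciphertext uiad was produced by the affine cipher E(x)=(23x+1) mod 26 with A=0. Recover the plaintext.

lpji

The inverse of 23 mod 26 is 17, since 23·17=391≡1. Apply D(y)=17·(y−1) mod 26:
u(20): 17·(20−1)=323≡11 → l
i(8): 17·(8−1)=119≡15 → p
a(0): 17·(0−1)=-17≡9 → j
d(3): 17·(3−1)=34≡8 → i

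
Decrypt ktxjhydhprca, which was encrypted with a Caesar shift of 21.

k(10): 10−21=-11≡15 → p
t(19): 19−21=-2≡24 → y
x(23): 23−21=2 → c
j(9): 9−21=-12≡14 → o
h(7): 7−21=-14≡12 → m
y(24): 24−21=3 → d
d(3): 3−21=-18≡8 → i
h(7): 7−21=-14≡12 → m
p(15): 15−21=-6≡20 → u
r(17): 17−21=-4≡22 → w
c(2): 2−21=-19≡7 → h
a(0): 0−21=-21≡5 → f

pycomdimuwhf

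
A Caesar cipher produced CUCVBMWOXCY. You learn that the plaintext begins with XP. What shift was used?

From the crib: C(2)−X(23)=-21≡5, so the shift is 5.

5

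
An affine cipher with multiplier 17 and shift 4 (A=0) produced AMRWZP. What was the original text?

MCNYPT

The inverse of 17 mod 26 is 23, since 17·23=391≡1. Apply D(y)=23·(y−4) mod 26:
A(0): 23·(0−4)=-92≡12 → M
M(12): 23·(12−4)=184≡2 → C
R(17): 23·(17−4)=299≡13 → N
W(22): 23·(22−4)=414≡24 → Y
Z(25): 23·(25−4)=483≡15 → P
P(15): 23·(15−4)=253≡19 → T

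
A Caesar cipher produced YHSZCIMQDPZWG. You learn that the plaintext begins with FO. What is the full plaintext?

From the crib: Y(24)−F(5)=19, so the shift is 19.
Subtract 19 from each ciphertext letter:
Y(24): 24−19=5 → F
H(7): 7−19=-12≡14 → O
S(18): 18−19=-1≡25 → Z
Z(25): 25−19=6 → G
C(2): 2−19=-17≡9 → J
I(8): 8−19=-11≡15 → P
M(12): 12−19=-7≡19 → T
Q(16): 16−19=-3≡23 → X
D(3): 3−19=-16≡10 → K
P(15): 15−19=-4≡22 → W
Z(25): 25−19=6 → G
W(22): 22−19=3 → D
G(6): 6−19=-13≡13 → N

FOZGJPTXKWGDN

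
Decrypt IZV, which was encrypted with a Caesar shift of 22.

MDZ

I(8): 8−22=-14≡12 → M
Z(25): 25−22=3 → D
V(21): 21−22=-1≡25 → Z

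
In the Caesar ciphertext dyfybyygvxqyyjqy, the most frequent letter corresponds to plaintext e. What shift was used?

The most frequent ciphertext letter is y (appears 7 times).
y is position 24; e is position 4.
Shift = 20.

20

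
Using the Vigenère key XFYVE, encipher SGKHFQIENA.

PLICJNNCIE

Repeat the key across the message: XFYVEXFYVE
S(18)+X(23): 41≡15 → P
G(6)+F(5): 11 → L
K(10)+Y(24): 34≡8 → I
H(7)+V(21): 28≡2 → C
F(5)+E(4): 9 → J
Q(16)+X(23): 39≡13 → N
I(8)+F(5): 13 → N
E(4)+Y(24): 28≡2 → C
N(13)+V(21): 34≡8 → I
A(0)+E(4): 4 → E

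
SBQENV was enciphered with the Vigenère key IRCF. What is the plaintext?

Repeat the key across the ciphertext: IRCFIR
S(18)−I(8): 10 → K
B(1)−R(17): -16≡10 → K
Q(16)−C(2): 14 → O
E(4)−F(5): -1≡25 → Z
N(13)−I(8): 5 → F
V(21)−R(17): 4 → E

KKOZFE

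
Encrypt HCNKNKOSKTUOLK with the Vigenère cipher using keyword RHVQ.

Repeat the key across the message: RHVQRHVQRHVQRH
H(7)+R(17): 24 → Y
C(2)+H(7): 9 → J
N(13)+V(21): 34≡8 → I
K(10)+Q(16): 26≡0 → A
N(13)+R(17): 30≡4 → E
K(10)+H(7): 17 → R
O(14)+V(21): 35≡9 → J
S(18)+Q(16): 34≡8 → I
K(10)+R(17): 27≡1 → B
T(19)+H(7): 26≡0 → A
U(20)+V(21): 41≡15 → P
O(14)+Q(16): 30≡4 → E
L(11)+R(17): 28≡2 → C
K(10)+H(7): 17 → R

YJIAERJIBAPECR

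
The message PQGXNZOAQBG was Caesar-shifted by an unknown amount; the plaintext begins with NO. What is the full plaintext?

From the crib: P(15)−N(13)=2, so the shift is 2.
Subtract 2 from each ciphertext letter:
P(15): 15−2=13 → N
Q(16): 16−2=14 → O
G(6): 6−2=4 → E
X(23): 23−2=21 → V
N(13): 13−2=11 → L
Z(25): 25−2=23 → X
O(14): 14−2=12 → M
A(0): 0−2=-2≡24 → Y
Q(16): 16−2=14 → O
B(1): 1−2=-1≡25 → Z
G(6): 6−2=4 → E

NOEVLXMYOZE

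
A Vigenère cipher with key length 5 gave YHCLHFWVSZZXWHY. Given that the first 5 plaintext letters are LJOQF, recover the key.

Subtract each crib letter from the matching ciphertext letter (mod 26):
Y(24)−L(11)=13 → N
H(7)−J(9)=-2≡24 → Y
C(2)−O(14)=-12≡14 → O
L(11)−Q(16)=-5≡21 → V
H(7)−F(5)=2 → C

NYOVC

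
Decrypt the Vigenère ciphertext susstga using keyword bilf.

Repeat the key across the ciphertext: bilfbil
s(18)−b(1): 17 → r
u(20)−i(8): 12 → m
s(18)−l(11): 7 → h
s(18)−f(5): 13 → n
t(19)−b(1): 18 → s
g(6)−i(8): -2≡24 → y
a(0)−l(11): -11≡15 → p

rmhnsyp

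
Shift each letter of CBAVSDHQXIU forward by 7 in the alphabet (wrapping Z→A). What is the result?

JIHCZKOXEPB

C(2): 2+7=9 → J
B(1): 1+7=8 → I
A(0): 0+7=7 → H
V(21): 21+7=28≡2 → C
S(18): 18+7=25 → Z
D(3): 3+7=10 → K
H(7): 7+7=14 → O
Q(16): 16+7=23 → X
X(23): 23+7=30≡4 → E
I(8): 8+7=15 → P
U(20): 20+7=27≡1 → B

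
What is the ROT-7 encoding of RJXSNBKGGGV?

YQEZUIRNNNC

R(17): 17+7=24 → Y
J(9): 9+7=16 → Q
X(23): 23+7=30≡4 → E
S(18): 18+7=25 → Z
N(13): 13+7=20 → U
B(1): 1+7=8 → I
K(10): 10+7=17 → R
G(6): 6+7=13 → N
G(6): 6+7=13 → N
G(6): 6+7=13 → N
V(21): 21+7=28≡2 → C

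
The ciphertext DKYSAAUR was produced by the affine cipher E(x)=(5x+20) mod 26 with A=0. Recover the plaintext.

The inverse of 5 mod 26 is 21, since 5·21=105≡1. Apply D(y)=21·(y−20) mod 26:
D(3): 21·(3−20)=-357≡7 → H
K(10): 21·(10−20)=-210≡24 → Y
Y(24): 21·(24−20)=84≡6 → G
S(18): 21·(18−20)=-42≡10 → K
A(0): 21·(0−20)=-420≡22 → W
A(0): 21·(0−20)=-420≡22 → W
U(20): 21·(20−20)=0 → A
R(17): 21·(17−20)=-63≡15 → P

HYGKWWAP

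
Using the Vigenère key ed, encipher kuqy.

oxub

Repeat the key across the message: eded
k(10)+e(4): 14 → o
u(20)+d(3): 23 → x
q(16)+e(4): 20 → u
y(24)+d(3): 27≡1 → b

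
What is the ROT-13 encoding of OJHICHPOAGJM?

BWUVPUCBNTWZ

O(14): 14+13=27≡1 → B
J(9): 9+13=22 → W
H(7): 7+13=20 → U
I(8): 8+13=21 → V
C(2): 2+13=15 → P
H(7): 7+13=20 → U
P(15): 15+13=28≡2 → C
O(14): 14+13=27≡1 → B
A(0): 0+13=13 → N
G(6): 6+13=19 → T
J(9): 9+13=22 → W
M(12): 12+13=25 → Z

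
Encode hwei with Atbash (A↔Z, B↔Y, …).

sdvr

h(7) → s(18)
w(22) → d(3)
e(4) → v(21)
i(8) → r(17)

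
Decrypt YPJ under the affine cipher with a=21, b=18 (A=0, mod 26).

ELH

The inverse of 21 mod 26 is 5, since 21·5=105≡1. Apply D(y)=5·(y−18) mod 26:
Y(24): 5·(24−18)=30≡4 → E
P(15): 5·(15−18)=-15≡11 → L
J(9): 5·(9−18)=-45≡7 → H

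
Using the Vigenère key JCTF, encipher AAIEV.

JCBJE

Repeat the key across the message: JCTFJ
A(0)+J(9): 9 → J
A(0)+C(2): 2 → C
I(8)+T(19): 27≡1 → B
E(4)+F(5): 9 → J
V(21)+J(9): 30≡4 → E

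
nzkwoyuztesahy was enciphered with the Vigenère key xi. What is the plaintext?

qrnorqxrwwvskq

Repeat the key across the ciphertext: xixixixixixixi
n(13)−x(23): -10≡16 → q
z(25)−i(8): 17 → r
k(10)−x(23): -13≡13 → n
w(22)−i(8): 14 → o
o(14)−x(23): -9≡17 → r
y(24)−i(8): 16 → q
u(20)−x(23): -3≡23 → x
z(25)−i(8): 17 → r
t(19)−x(23): -4≡22 → w
e(4)−i(8): -4≡22 → w
s(18)−x(23): -5≡21 → v
a(0)−i(8): -8≡18 → s
h(7)−x(23): -16≡10 → k
y(24)−i(8): 16 → q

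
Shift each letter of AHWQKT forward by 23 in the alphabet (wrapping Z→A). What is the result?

A(0): 0+23=23 → X
H(7): 7+23=30≡4 → E
W(22): 22+23=45≡19 → T
Q(16): 16+23=39≡13 → N
K(10): 10+23=33≡7 → H
T(19): 19+23=42≡16 → Q

XETNHQ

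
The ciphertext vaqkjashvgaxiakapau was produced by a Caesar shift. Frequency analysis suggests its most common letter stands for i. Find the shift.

The most frequent ciphertext letter is a (appears 6 times).
a is position 0; i is position 8.
Shift = -8≡18.

18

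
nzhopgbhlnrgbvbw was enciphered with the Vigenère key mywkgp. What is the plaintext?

bblejrpjpdlrpxfm

Repeat the key across the ciphertext: mywkgpmywkgpmywk
n(13)−m(12): 1 → b
z(25)−y(24): 1 → b
h(7)−w(22): -15≡11 → l
o(14)−k(10): 4 → e
p(15)−g(6): 9 → j
g(6)−p(15): -9≡17 → r
b(1)−m(12): -11≡15 → p
h(7)−y(24): -17≡9 → j
l(11)−w(22): -11≡15 → p
n(13)−k(10): 3 → d
r(17)−g(6): 11 → l
g(6)−p(15): -9≡17 → r
b(1)−m(12): -11≡15 → p
v(21)−y(24): -3≡23 → x
b(1)−w(22): -21≡5 → f
w(22)−k(10): 12 → m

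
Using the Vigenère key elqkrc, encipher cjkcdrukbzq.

Repeat the key across the message: elqkrcelqkr
c(2)+e(4): 6 → g
j(9)+l(11): 20 → u
k(10)+q(16): 26≡0 → a
c(2)+k(10): 12 → m
d(3)+r(17): 20 → u
r(17)+c(2): 19 → t
u(20)+e(4): 24 → y
k(10)+l(11): 21 → v
b(1)+q(16): 17 → r
z(25)+k(10): 35≡9 → j
q(16)+r(17): 33≡7 → h

guamutyvrjh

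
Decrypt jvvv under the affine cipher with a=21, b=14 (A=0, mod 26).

bjjj

The inverse of 21 mod 26 is 5, since 21·5=105≡1. Apply D(y)=5·(y−14) mod 26:
j(9): 5·(9−14)=-25≡1 → b
v(21): 5·(21−14)=35≡9 → j
v(21): 5·(21−14)=35≡9 → j
v(21): 5·(21−14)=35≡9 → j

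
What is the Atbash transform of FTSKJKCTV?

F(5) → U(20)
T(19) → G(6)
S(18) → H(7)
K(10) → P(15)
J(9) → Q(16)
K(10) → P(15)
C(2) → X(23)
T(19) → G(6)
V(21) → E(4)

UGHPQPXGE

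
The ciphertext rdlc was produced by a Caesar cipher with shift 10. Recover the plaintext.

htbs

r(17): 17−10=7 → h
d(3): 3−10=-7≡19 → t
l(11): 11−10=1 → b
c(2): 2−10=-8≡18 → s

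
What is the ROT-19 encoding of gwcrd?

zpvkw

g(6): 6+19=25 → z
w(22): 22+19=41≡15 → p
c(2): 2+19=21 → v
r(17): 17+19=36≡10 → k
d(3): 3+19=22 → w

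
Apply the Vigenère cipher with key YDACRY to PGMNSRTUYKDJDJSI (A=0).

Repeat the key across the message: YDACRYYDACRYYDAC
P(15)+Y(24): 39≡13 → N
G(6)+D(3): 9 → J
M(12)+A(0): 12 → M
N(13)+C(2): 15 → P
S(18)+R(17): 35≡9 → J
R(17)+Y(24): 41≡15 → P
T(19)+Y(24): 43≡17 → R
U(20)+D(3): 23 → X
Y(24)+A(0): 24 → Y
K(10)+C(2): 12 → M
D(3)+R(17): 20 → U
J(9)+Y(24): 33≡7 → H
D(3)+Y(24): 27≡1 → B
J(9)+D(3): 12 → M
S(18)+A(0): 18 → S
I(8)+C(2): 10 → K

NJMPJPRXYMUHBMSK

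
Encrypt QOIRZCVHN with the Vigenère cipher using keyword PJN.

Repeat the key across the message: PJNPJNPJN
Q(16)+P(15): 31≡5 → F
O(14)+J(9): 23 → X
I(8)+N(13): 21 → V
R(17)+P(15): 32≡6 → G
Z(25)+J(9): 34≡8 → I
C(2)+N(13): 15 → P
V(21)+P(15): 36≡10 → K
H(7)+J(9): 16 → Q
N(13)+N(13): 26≡0 → A

FXVGIPKQA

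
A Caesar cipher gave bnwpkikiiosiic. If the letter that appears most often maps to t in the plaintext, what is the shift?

The most frequent ciphertext letter is i (appears 5 times).
i is position 8; t is position 19.
Shift = -11≡15.

15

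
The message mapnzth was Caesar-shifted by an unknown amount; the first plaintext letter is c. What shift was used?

From the crib: m(12)−c(2)=10, so the shift is 10.

10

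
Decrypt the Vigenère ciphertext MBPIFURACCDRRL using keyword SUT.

Repeat the key across the ciphertext: SUTSUTSUTSUTSU
M(12)−S(18): -6≡20 → U
B(1)−U(20): -19≡7 → H
P(15)−T(19): -4≡22 → W
I(8)−S(18): -10≡16 → Q
F(5)−U(20): -15≡11 → L
U(20)−T(19): 1 → B
R(17)−S(18): -1≡25 → Z
A(0)−U(20): -20≡6 → G
C(2)−T(19): -17≡9 → J
C(2)−S(18): -16≡10 → K
D(3)−U(20): -17≡9 → J
R(17)−T(19): -2≡24 → Y
R(17)−S(18): -1≡25 → Z
L(11)−U(20): -9≡17 → R

UHWQLBZGJKJYZR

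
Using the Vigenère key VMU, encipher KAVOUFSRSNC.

Repeat the key across the message: VMUVMUVMUVM
K(10)+V(21): 31≡5 → F
A(0)+M(12): 12 → M
V(21)+U(20): 41≡15 → P
O(14)+V(21): 35≡9 → J
U(20)+M(12): 32≡6 → G
F(5)+U(20): 25 → Z
S(18)+V(21): 39≡13 → N
R(17)+M(12): 29≡3 → D
S(18)+U(20): 38≡12 → M
N(13)+V(21): 34≡8 → I
C(2)+M(12): 14 → O

FMPJGZNDMIO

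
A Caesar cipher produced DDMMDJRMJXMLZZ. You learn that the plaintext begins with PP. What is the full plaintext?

PPYYPVDYVJYXLL

From the crib: D(3)−P(15)=-12≡14, so the shift is 14.
Subtract 14 from each ciphertext letter:
D(3): 3−14=-11≡15 → P
D(3): 3−14=-11≡15 → P
M(12): 12−14=-2≡24 → Y
M(12): 12−14=-2≡24 → Y
D(3): 3−14=-11≡15 → P
J(9): 9−14=-5≡21 → V
R(17): 17−14=3 → D
M(12): 12−14=-2≡24 → Y
J(9): 9−14=-5≡21 → V
X(23): 23−14=9 → J
M(12): 12−14=-2≡24 → Y
L(11): 11−14=-3≡23 → X
Z(25): 25−14=11 → L
Z(25): 25−14=11 → L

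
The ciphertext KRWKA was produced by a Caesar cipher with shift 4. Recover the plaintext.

GNSGW

K(10): 10−4=6 → G
R(17): 17−4=13 → N
W(22): 22−4=18 → S
K(10): 10−4=6 → G
A(0): 0−4=-4≡22 → W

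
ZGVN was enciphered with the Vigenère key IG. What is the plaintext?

Repeat the key across the ciphertext: IGIG
Z(25)−I(8): 17 → R
G(6)−G(6): 0 → A
V(21)−I(8): 13 → N
N(13)−G(6): 7 → H

RANH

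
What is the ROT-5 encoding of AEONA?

FJTSF

A(0): 0+5=5 → F
E(4): 4+5=9 → J
O(14): 14+5=19 → T
N(13): 13+5=18 → S
A(0): 0+5=5 → F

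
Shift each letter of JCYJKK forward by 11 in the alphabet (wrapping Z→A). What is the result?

UNJUVV

J(9): 9+11=20 → U
C(2): 2+11=13 → N
Y(24): 24+11=35≡9 → J
J(9): 9+11=20 → U
K(10): 10+11=21 → V
K(10): 10+11=21 → V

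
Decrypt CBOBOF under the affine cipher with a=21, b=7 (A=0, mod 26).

The inverse of 21 mod 26 is 5, since 21·5=105≡1. Apply D(y)=5·(y−7) mod 26:
C(2): 5·(2−7)=-25≡1 → B
B(1): 5·(1−7)=-30≡22 → W
O(14): 5·(14−7)=35≡9 → J
B(1): 5·(1−7)=-30≡22 → W
O(14): 5·(14−7)=35≡9 → J
F(5): 5·(5−7)=-10≡16 → Q

BWJWJQ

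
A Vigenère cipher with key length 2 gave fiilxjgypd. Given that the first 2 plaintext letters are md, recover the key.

tf

Subtract each crib letter from the matching ciphertext letter (mod 26):
f(5)−m(12)=-7≡19 → t
i(8)−d(3)=5 → f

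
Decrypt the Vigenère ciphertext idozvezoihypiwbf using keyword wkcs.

mtmhzuxwmxwxmmzn

Repeat the key across the ciphertext: wkcswkcswkcswkcs
i(8)−w(22): -14≡12 → m
d(3)−k(10): -7≡19 → t
o(14)−c(2): 12 → m
z(25)−s(18): 7 → h
v(21)−w(22): -1≡25 → z
e(4)−k(10): -6≡20 → u
z(25)−c(2): 23 → x
o(14)−s(18): -4≡22 → w
i(8)−w(22): -14≡12 → m
h(7)−k(10): -3≡23 → x
y(24)−c(2): 22 → w
p(15)−s(18): -3≡23 → x
i(8)−w(22): -14≡12 → m
w(22)−k(10): 12 → m
b(1)−c(2): -1≡25 → z
f(5)−s(18): -13≡13 → n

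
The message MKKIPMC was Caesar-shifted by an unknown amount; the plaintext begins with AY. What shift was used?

From the crib: M(12)−A(0)=12, so the shift is 12.

12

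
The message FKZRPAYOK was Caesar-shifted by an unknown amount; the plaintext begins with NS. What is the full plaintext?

From the crib: F(5)−N(13)=-8≡18, so the shift is 18.
Subtract 18 from each ciphertext letter:
F(5): 5−18=-13≡13 → N
K(10): 10−18=-8≡18 → S
Z(25): 25−18=7 → H
R(17): 17−18=-1≡25 → Z
P(15): 15−18=-3≡23 → X
A(0): 0−18=-18≡8 → I
Y(24): 24−18=6 → G
O(14): 14−18=-4≡22 → W
K(10): 10−18=-8≡18 → S

NSHZXIGWS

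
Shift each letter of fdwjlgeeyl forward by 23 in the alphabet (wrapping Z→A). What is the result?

catgidbbvi

f(5): 5+23=28≡2 → c
d(3): 3+23=26≡0 → a
w(22): 22+23=45≡19 → t
j(9): 9+23=32≡6 → g
l(11): 11+23=34≡8 → i
g(6): 6+23=29≡3 → d
e(4): 4+23=27≡1 → b
e(4): 4+23=27≡1 → b
y(24): 24+23=47≡21 → v
l(11): 11+23=34≡8 → i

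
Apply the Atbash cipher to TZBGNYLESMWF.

T(19) → G(6)
Z(25) → A(0)
B(1) → Y(24)
G(6) → T(19)
N(13) → M(12)
Y(24) → B(1)
L(11) → O(14)
E(4) → V(21)
S(18) → H(7)
M(12) → N(13)
W(22) → D(3)
F(5) → U(20)

GAYTMBOVHNDU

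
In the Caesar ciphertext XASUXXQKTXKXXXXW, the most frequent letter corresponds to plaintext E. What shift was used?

The most frequent ciphertext letter is X (appears 8 times).
X is position 23; E is position 4.
Shift = 19.

19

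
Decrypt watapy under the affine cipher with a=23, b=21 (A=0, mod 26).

The inverse of 23 mod 26 is 17, since 23·17=391≡1. Apply D(y)=17·(y−21) mod 26:
w(22): 17·(22−21)=17 → r
a(0): 17·(0−21)=-357≡7 → h
t(19): 17·(19−21)=-34≡18 → s
a(0): 17·(0−21)=-357≡7 → h
p(15): 17·(15−21)=-102≡2 → c
y(24): 17·(24−21)=51≡25 → z

rhshcz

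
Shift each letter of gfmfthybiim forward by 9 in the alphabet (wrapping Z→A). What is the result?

g(6): 6+9=15 → p
f(5): 5+9=14 → o
m(12): 12+9=21 → v
f(5): 5+9=14 → o
t(19): 19+9=28≡2 → c
h(7): 7+9=16 → q
y(24): 24+9=33≡7 → h
b(1): 1+9=10 → k
i(8): 8+9=17 → r
i(8): 8+9=17 → r
m(12): 12+9=21 → v

povocqhkrrv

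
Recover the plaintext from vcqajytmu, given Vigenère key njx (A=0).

ittnabgdx

Repeat the key across the ciphertext: njxnjxnjx
v(21)−n(13): 8 → i
c(2)−j(9): -7≡19 → t
q(16)−x(23): -7≡19 → t
a(0)−n(13): -13≡13 → n
j(9)−j(9): 0 → a
y(24)−x(23): 1 → b
t(19)−n(13): 6 → g
m(12)−j(9): 3 → d
u(20)−x(23): -3≡23 → x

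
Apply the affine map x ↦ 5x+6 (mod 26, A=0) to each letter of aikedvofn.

a(0): 5·0+6=6 → g
i(8): 5·8+6=46≡20 → u
k(10): 5·10+6=56≡4 → e
e(4): 5·4+6=26≡0 → a
d(3): 5·3+6=21 → v
v(21): 5·21+6=111≡7 → h
o(14): 5·14+6=76≡24 → y
f(5): 5·5+6=31≡5 → f
n(13): 5·13+6=71≡19 → t

gueavhyft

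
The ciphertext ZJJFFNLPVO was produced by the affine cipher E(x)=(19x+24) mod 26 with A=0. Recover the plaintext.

The inverse of 19 mod 26 is 11, since 19·11=209≡1. Apply D(y)=11·(y−24) mod 26:
Z(25): 11·(25−24)=11 → L
J(9): 11·(9−24)=-165≡17 → R
J(9): 11·(9−24)=-165≡17 → R
F(5): 11·(5−24)=-209≡25 → Z
F(5): 11·(5−24)=-209≡25 → Z
N(13): 11·(13−24)=-121≡9 → J
L(11): 11·(11−24)=-143≡13 → N
P(15): 11·(15−24)=-99≡5 → F
V(21): 11·(21−24)=-33≡19 → T
O(14): 11·(14−24)=-110≡20 → U

LRRZZJNFTU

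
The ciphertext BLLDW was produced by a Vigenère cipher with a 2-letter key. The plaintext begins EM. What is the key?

Subtract each crib letter from the matching ciphertext letter (mod 26):
B(1)−E(4)=-3≡23 → X
L(11)−M(12)=-1≡25 → Z

XZ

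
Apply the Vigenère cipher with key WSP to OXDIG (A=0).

Repeat the key across the message: WSPWS
O(14)+W(22): 36≡10 → K
X(23)+S(18): 41≡15 → P
D(3)+P(15): 18 → S
I(8)+W(22): 30≡4 → E
G(6)+S(18): 24 → Y

KPSEY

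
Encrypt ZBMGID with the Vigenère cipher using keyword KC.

Repeat the key across the message: KCKCKC
Z(25)+K(10): 35≡9 → J
B(1)+C(2): 3 → D
M(12)+K(10): 22 → W
G(6)+C(2): 8 → I
I(8)+K(10): 18 → S
D(3)+C(2): 5 → F

JDWISF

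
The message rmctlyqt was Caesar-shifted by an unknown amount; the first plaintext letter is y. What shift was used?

19

From the crib: r(17)−y(24)=-7≡19, so the shift is 19.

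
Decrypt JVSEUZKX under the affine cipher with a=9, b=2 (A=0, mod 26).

VFWGCRYL

The inverse of 9 mod 26 is 3, since 9·3=27≡1. Apply D(y)=3·(y−2) mod 26:
J(9): 3·(9−2)=21 → V
V(21): 3·(21−2)=57≡5 → F
S(18): 3·(18−2)=48≡22 → W
E(4): 3·(4−2)=6 → G
U(20): 3·(20−2)=54≡2 → C
Z(25): 3·(25−2)=69≡17 → R
K(10): 3·(10−2)=24 → Y
X(23): 3·(23−2)=63≡11 → L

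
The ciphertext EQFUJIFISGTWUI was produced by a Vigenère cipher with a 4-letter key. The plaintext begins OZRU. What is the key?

QROA

Subtract each crib letter from the matching ciphertext letter (mod 26):
E(4)−O(14)=-10≡16 → Q
Q(16)−Z(25)=-9≡17 → R
F(5)−R(17)=-12≡14 → O
U(20)−U(20)=0 → A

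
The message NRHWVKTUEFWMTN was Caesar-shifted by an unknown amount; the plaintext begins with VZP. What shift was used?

From the crib: N(13)−V(21)=-8≡18, so the shift is 18.

18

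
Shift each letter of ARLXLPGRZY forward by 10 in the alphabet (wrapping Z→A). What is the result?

KBVHVZQBJI

A(0): 0+10=10 → K
R(17): 17+10=27≡1 → B
L(11): 11+10=21 → V
X(23): 23+10=33≡7 → H
L(11): 11+10=21 → V
P(15): 15+10=25 → Z
G(6): 6+10=16 → Q
R(17): 17+10=27≡1 → B
Z(25): 25+10=35≡9 → J
Y(24): 24+10=34≡8 → I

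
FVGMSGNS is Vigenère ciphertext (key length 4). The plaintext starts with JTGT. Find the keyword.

Subtract each crib letter from the matching ciphertext letter (mod 26):
F(5)−J(9)=-4≡22 → W
V(21)−T(19)=2 → C
G(6)−G(6)=0 → A
M(12)−T(19)=-7≡19 → T

WCAT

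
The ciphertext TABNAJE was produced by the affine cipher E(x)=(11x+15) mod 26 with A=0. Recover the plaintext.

The inverse of 11 mod 26 is 19, since 11·19=209≡1. Apply D(y)=19·(y−15) mod 26:
T(19): 19·(19−15)=76≡24 → Y
A(0): 19·(0−15)=-285≡1 → B
B(1): 19·(1−15)=-266≡20 → U
N(13): 19·(13−15)=-38≡14 → O
A(0): 19·(0−15)=-285≡1 → B
J(9): 19·(9−15)=-114≡16 → Q
E(4): 19·(4−15)=-209≡25 → Z

YBUOBQZ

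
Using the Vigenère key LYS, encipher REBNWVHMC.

Repeat the key across the message: LYSLYSLYS
R(17)+L(11): 28≡2 → C
E(4)+Y(24): 28≡2 → C
B(1)+S(18): 19 → T
N(13)+L(11): 24 → Y
W(22)+Y(24): 46≡20 → U
V(21)+S(18): 39≡13 → N
H(7)+L(11): 18 → S
M(12)+Y(24): 36≡10 → K
C(2)+S(18): 20 → U

CCTYUNSKU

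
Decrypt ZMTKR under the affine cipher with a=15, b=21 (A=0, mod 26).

CPMBY

The inverse of 15 mod 26 is 7, since 15·7=105≡1. Apply D(y)=7·(y−21) mod 26:
Z(25): 7·(25−21)=28≡2 → C
M(12): 7·(12−21)=-63≡15 → P
T(19): 7·(19−21)=-14≡12 → M
K(10): 7·(10−21)=-77≡1 → B
R(17): 7·(17−21)=-28≡24 → Y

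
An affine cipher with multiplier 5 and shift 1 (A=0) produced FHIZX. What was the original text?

GWRKU

The inverse of 5 mod 26 is 21, since 5·21=105≡1. Apply D(y)=21·(y−1) mod 26:
F(5): 21·(5−1)=84≡6 → G
H(7): 21·(7−1)=126≡22 → W
I(8): 21·(8−1)=147≡17 → R
Z(25): 21·(25−1)=504≡10 → K
X(23): 21·(23−1)=462≡20 → U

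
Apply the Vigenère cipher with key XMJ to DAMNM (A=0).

Repeat the key across the message: XMJXM
D(3)+X(23): 26≡0 → A
A(0)+M(12): 12 → M
M(12)+J(9): 21 → V
N(13)+X(23): 36≡10 → K
M(12)+M(12): 24 → Y

AMVKY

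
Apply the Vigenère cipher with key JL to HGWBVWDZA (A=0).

Repeat the key across the message: JLJLJLJLJ
H(7)+J(9): 16 → Q
G(6)+L(11): 17 → R
W(22)+J(9): 31≡5 → F
B(1)+L(11): 12 → M
V(21)+J(9): 30≡4 → E
W(22)+L(11): 33≡7 → H
D(3)+J(9): 12 → M
Z(25)+L(11): 36≡10 → K
A(0)+J(9): 9 → J

QRFMEHMKJ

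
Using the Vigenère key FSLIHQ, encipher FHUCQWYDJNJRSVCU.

Repeat the key across the message: FSLIHQFSLIHQFSLI
F(5)+F(5): 10 → K
H(7)+S(18): 25 → Z
U(20)+L(11): 31≡5 → F
C(2)+I(8): 10 → K
Q(16)+H(7): 23 → X
W(22)+Q(16): 38≡12 → M
Y(24)+F(5): 29≡3 → D
D(3)+S(18): 21 → V
J(9)+L(11): 20 → U
N(13)+I(8): 21 → V
J(9)+H(7): 16 → Q
R(17)+Q(16): 33≡7 → H
S(18)+F(5): 23 → X
V(21)+S(18): 39≡13 → N
C(2)+L(11): 13 → N
U(20)+I(8): 28≡2 → C

KZFKXMDVUVQHXNNC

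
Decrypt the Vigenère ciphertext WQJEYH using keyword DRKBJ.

Repeat the key across the ciphertext: DRKBJD
W(22)−D(3): 19 → T
Q(16)−R(17): -1≡25 → Z
J(9)−K(10): -1≡25 → Z
E(4)−B(1): 3 → D
Y(24)−J(9): 15 → P
H(7)−D(3): 4 → E

TZZDPE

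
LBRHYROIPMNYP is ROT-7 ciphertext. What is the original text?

EUKARKHBIFGRI

L(11): 11−7=4 → E
B(1): 1−7=-6≡20 → U
R(17): 17−7=10 → K
H(7): 7−7=0 → A
Y(24): 24−7=17 → R
R(17): 17−7=10 → K
O(14): 14−7=7 → H
I(8): 8−7=1 → B
P(15): 15−7=8 → I
M(12): 12−7=5 → F
N(13): 13−7=6 → G
Y(24): 24−7=17 → R
P(15): 15−7=8 → I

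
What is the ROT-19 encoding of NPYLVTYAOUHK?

N(13): 13+19=32≡6 → G
P(15): 15+19=34≡8 → I
Y(24): 24+19=43≡17 → R
L(11): 11+19=30≡4 → E
V(21): 21+19=40≡14 → O
T(19): 19+19=38≡12 → M
Y(24): 24+19=43≡17 → R
A(0): 0+19=19 → T
O(14): 14+19=33≡7 → H
U(20): 20+19=39≡13 → N
H(7): 7+19=26≡0 → A
K(10): 10+19=29≡3 → D

GIREOMRTHNAD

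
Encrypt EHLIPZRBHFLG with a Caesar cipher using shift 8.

MPTQXHZJPNTO

E(4): 4+8=12 → M
H(7): 7+8=15 → P
L(11): 11+8=19 → T
I(8): 8+8=16 → Q
P(15): 15+8=23 → X
Z(25): 25+8=33≡7 → H
R(17): 17+8=25 → Z
B(1): 1+8=9 → J
H(7): 7+8=15 → P
F(5): 5+8=13 → N
L(11): 11+8=19 → T
G(6): 6+8=14 → O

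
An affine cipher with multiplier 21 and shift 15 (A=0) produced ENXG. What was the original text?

XQOH

The inverse of 21 mod 26 is 5, since 21·5=105≡1. Apply D(y)=5·(y−15) mod 26:
E(4): 5·(4−15)=-55≡23 → X
N(13): 5·(13−15)=-10≡16 → Q
X(23): 5·(23−15)=40≡14 → O
G(6): 5·(6−15)=-45≡7 → H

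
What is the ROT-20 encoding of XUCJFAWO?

ROWDZUQI

X(23): 23+20=43≡17 → R
U(20): 20+20=40≡14 → O
C(2): 2+20=22 → W
J(9): 9+20=29≡3 → D
F(5): 5+20=25 → Z
A(0): 0+20=20 → U
W(22): 22+20=42≡16 → Q
O(14): 14+20=34≡8 → I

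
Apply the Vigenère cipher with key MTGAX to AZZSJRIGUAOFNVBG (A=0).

MSFSGDBMUXAYTVYS

Repeat the key across the message: MTGAXMTGAXMTGAXM
A(0)+M(12): 12 → M
Z(25)+T(19): 44≡18 → S
Z(25)+G(6): 31≡5 → F
S(18)+A(0): 18 → S
J(9)+X(23): 32≡6 → G
R(17)+M(12): 29≡3 → D
I(8)+T(19): 27≡1 → B
G(6)+G(6): 12 → M
U(20)+A(0): 20 → U
A(0)+X(23): 23 → X
O(14)+M(12): 26≡0 → A
F(5)+T(19): 24 → Y
N(13)+G(6): 19 → T
V(21)+A(0): 21 → V
B(1)+X(23): 24 → Y
G(6)+M(12): 18 → S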